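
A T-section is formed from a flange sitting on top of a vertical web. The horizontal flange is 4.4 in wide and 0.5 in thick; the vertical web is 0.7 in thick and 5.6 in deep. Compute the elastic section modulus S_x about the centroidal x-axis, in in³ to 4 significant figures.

S_x ≈ 6.005 in³

Treat the section as a set of non-overlapping primitives; coordinates are from the bounding-box lower-left.
Flange: 4.4 × 0.5, A = 2.2 in², y = 5.85 in, Ī = 0.0458333 in⁴.
Web: 0.7 × 5.6, A = 3.92 in², y = 2.8 in, Ī = 10.2443 in⁴.
Centroid: ȳ = ΣA·y / ΣA = 3.89641 in.
Transfer each piece to the centroidal x-axis using Ī + A·d² with d = y − 3.89641:
  flange: d = 1.95359 in → contributes +8.4422 in⁴
  web: d = -1.09641 in → contributes +14.9565 in⁴
Total I = 23.3987 in⁴.
Extreme fibre distance c = 3.89641 in; S = I/c = 6.00521 in³.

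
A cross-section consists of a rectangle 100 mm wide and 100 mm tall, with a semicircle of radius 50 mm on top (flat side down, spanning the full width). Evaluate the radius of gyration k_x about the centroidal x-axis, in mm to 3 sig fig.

k_x ≈ 40.9 mm

Decompose the section into non-overlapping parts with the origin at the bottom-left of its bounding rectangle.
Rectangular body: 100 × 100, A = 10 000 mm², y = 50 mm, Ī = 8 333 333 mm⁴.
Semicircular cap: semicircle r = 50, A = 3 927 mm², y = 121.22 mm, Ī = 685 981 mm⁴.
Centroid: ȳ = ΣA·y / ΣA = 70.082 mm.
Transfer each piece to the centroidal x-axis using Ī + A·d² with d = y − 70.082:
  rectangular body: d = -20.082 mm → contributes +12 366 231 mm⁴
  semicircular cap: d = 51.139 mm → contributes +10 955 670 mm⁴
Total I = 23 321 901 mm⁴.
Radius of gyration: k = √(I/A) = √(23 321 901 / 13 927) = 40.922 mm.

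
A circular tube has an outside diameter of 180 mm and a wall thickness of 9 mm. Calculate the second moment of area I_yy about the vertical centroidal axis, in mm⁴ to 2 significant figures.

Decompose the section into non-overlapping parts with the origin at the bottom-left of its bounding rectangle.
Outer circle: ⌀180, A = 25 447 mm², x = 90 mm, Ī = 51 529 974 mm⁴.
Bore (subtracted): ⌀162, A = 20 612 mm², x = 90 mm, Ī = 33 808 816 mm⁴.
By symmetry the centroid is at mid-width, x̄ = 90 mm.
All pieces are centred on the vertical centroidal axis, so I = ΣĪ (holes subtracted) = 17 721 158 mm⁴.

I_yy ≈ 1.8 × 10⁷ mm⁴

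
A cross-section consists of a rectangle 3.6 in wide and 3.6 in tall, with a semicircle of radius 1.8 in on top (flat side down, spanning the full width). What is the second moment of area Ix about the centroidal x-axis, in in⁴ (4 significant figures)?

Ix ≈ 39.17 in⁴

Decompose the section into non-overlapping parts with the origin at the bottom-left of its bounding rectangle.
Rectangular body: 3.6 × 3.6, A = 12.96 in², y = 1.8 in, Ī = 13.9968 in⁴.
Semicircular cap: semicircle r = 1.8, A = 5.08938 in², y = 4.36394 in, Ī = 1.15218 in⁴.
Centroid: ȳ = ΣA·y / ΣA = 2.52295 in.
Transfer each piece to the centroidal x-axis using Ī + A·d² with d = y − 2.52295:
  rectangular body: d = -0.722955 in → contributes +20.7705 in⁴
  semicircular cap: d = 1.84099 in → contributes +18.4013 in⁴
Total I = 39.1718 in⁴.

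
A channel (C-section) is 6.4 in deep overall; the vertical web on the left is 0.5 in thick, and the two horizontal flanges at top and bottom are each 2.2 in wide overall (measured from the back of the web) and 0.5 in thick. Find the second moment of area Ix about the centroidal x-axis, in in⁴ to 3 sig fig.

Ix ≈ 25.8 in⁴

Split into non-overlapping primitives; take the origin at the lower-left of the bounding box.
Web: 0.5 × 6.4, A = 3.2 in², y = 3.2 in, Ī = 10.923 in⁴.
Top flange (beyond web): 1.7 × 0.5, A = 0.85 in², y = 6.15 in, Ī = 0.017708 in⁴.
Bottom flange (beyond web): 1.7 × 0.5, A = 0.85 in², y = 0.25 in, Ī = 0.017708 in⁴.
By symmetry the centroid is at mid-height, ȳ = 3.2 in.
Transfer each piece to the centroidal x-axis using Ī + A·d² with d = y − 3.2:
  web: d = 0 in → contributes +10.923 in⁴
  top flange (beyond web): d = 2.95 in → contributes +7.4148 in⁴
  bottom flange (beyond web): d = -2.95 in → contributes +7.4148 in⁴
Total I = 25.752 in⁴.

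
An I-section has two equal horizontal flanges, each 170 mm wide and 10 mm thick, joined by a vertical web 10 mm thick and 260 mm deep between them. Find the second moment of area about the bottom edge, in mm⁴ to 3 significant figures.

I_base ≈ 1.94 × 10⁸ mm⁴

Break the section into simple shapes (no overlaps), measuring from the bottom-left corner of the bounding box.
Bottom flange: 170 × 10, A = 1 700 mm², y = 5 mm, Ī = 14 167 mm⁴.
Web: 10 × 260, A = 2 600 mm², y = 140 mm, Ī = 14 646 667 mm⁴.
Top flange: 170 × 10, A = 1 700 mm², y = 275 mm, Ī = 14 167 mm⁴.
Transfer each piece to the bottom edge using Ī + A·d² with d = y − 0:
  bottom flange: d = 5 mm → contributes +56 667 mm⁴
  web: d = 140 mm → contributes +65 606 667 mm⁴
  top flange: d = 275 mm → contributes +128 576 667 mm⁴
Total I = 194 240 000 mm⁴.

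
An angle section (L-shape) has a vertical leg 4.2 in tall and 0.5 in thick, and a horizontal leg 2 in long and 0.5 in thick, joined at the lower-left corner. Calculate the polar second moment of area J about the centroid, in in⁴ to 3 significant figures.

J ≈ 5.73 in⁴

Split into non-overlapping primitives; take the origin at the lower-left of the bounding box.
Vertical leg: 0.5 × 4.2, A = 2.1 in², y = 2.1 in, Ī = 3.087 in⁴.
Horizontal leg (remainder): 1.5 × 0.5, A = 0.75 in², y = 0.25 in, Ī = 0.015625 in⁴.
Centroid: ȳ = ΣA·y / ΣA = 1.6132 in.
Transfer each piece to the centroidal x-axis using Ī + A·d² with d = y − 1.6132:
  vertical leg: d = 0.48684 in → contributes +3.5847 in⁴
  horizontal leg (remainder): d = -1.3632 in → contributes +1.4093 in⁴
Total I = 4.994 in⁴.
For the y-axis: x̄ = 0.51316 in.
Repeating about the centroidal y-axis gives I_y = 0.73701 in⁴.
Polar second moment: J = I_x + I_y = 5.731 in⁴.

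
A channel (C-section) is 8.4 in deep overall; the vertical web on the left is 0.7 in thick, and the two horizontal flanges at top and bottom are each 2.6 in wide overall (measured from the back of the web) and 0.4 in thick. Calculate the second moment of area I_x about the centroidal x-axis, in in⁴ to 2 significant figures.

I_x ≈ 59 in⁴

Split into non-overlapping primitives; take the origin at the lower-left of the bounding box.
Web: 0.7 × 8.4, A = 5.88 in², y = 4.2 in, Ī = 34.57 in⁴.
Top flange (beyond web): 1.9 × 0.4, A = 0.76 in², y = 8.2 in, Ī = 0.01013 in⁴.
Bottom flange (beyond web): 1.9 × 0.4, A = 0.76 in², y = 0.2 in, Ī = 0.01013 in⁴.
By symmetry the centroid is at mid-height, ȳ = 4.2 in.
Transfer each piece to the centroidal x-axis using Ī + A·d² with d = y − 4.2:
  web: d = 0 in → contributes +34.57 in⁴
  top flange (beyond web): d = 4 in → contributes +12.17 in⁴
  bottom flange (beyond web): d = -4 in → contributes +12.17 in⁴
Total I = 58.91 in⁴.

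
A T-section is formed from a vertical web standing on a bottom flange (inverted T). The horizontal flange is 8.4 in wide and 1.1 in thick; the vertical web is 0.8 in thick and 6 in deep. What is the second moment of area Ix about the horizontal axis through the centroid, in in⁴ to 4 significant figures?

Split into non-overlapping primitives; take the origin at the lower-left of the bounding box.
Flange: 8.4 × 1.1, A = 9.24 in², y = 0.55 in, Ī = 0.9317 in⁴.
Web: 0.8 × 6, A = 4.8 in², y = 4.1 in, Ī = 14.4 in⁴.
Centroid: ȳ = ΣA·y / ΣA = 1.76368 in.
Transfer each piece to the horizontal axis through the centroid using Ī + A·d² with d = y − 1.76368:
  flange: d = -1.21368 in → contributes +14.5423 in⁴
  web: d = 2.33632 in → contributes +40.6004 in⁴
Total I = 55.1427 in⁴.

Ix ≈ 55.14 in⁴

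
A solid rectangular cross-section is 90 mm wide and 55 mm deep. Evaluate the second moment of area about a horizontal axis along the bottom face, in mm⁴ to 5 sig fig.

I_base ≈ 4.9913 × 10⁶ mm⁴

The section: 90 × 55, A = 4 950 mm², y = 27.5 mm, Ī = 1 247 813 mm⁴.
Transfer it to the bottom edge using Ī + A·d² with d = y − 0:
  the section: d = 27.5 mm → contributes +4 991 250 mm⁴
Total I = 4 991 250 mm⁴.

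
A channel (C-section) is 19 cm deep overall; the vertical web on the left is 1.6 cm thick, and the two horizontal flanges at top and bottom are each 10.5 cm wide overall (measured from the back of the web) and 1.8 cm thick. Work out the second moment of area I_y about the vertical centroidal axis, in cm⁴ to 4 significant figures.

Break the section into simple shapes (no overlaps), measuring from the bottom-left corner of the bounding box.
Web: 1.6 × 19, A = 30.4 cm², x = 0.8 cm, Ī = 6.48533 cm⁴.
Top flange (beyond web): 8.9 × 1.8, A = 16.02 cm², x = 6.05 cm, Ī = 105.745 cm⁴.
Bottom flange (beyond web): 8.9 × 1.8, A = 16.02 cm², x = 6.05 cm, Ī = 105.745 cm⁴.
Centroid: x̄ = ΣA·x / ΣA = 3.49395 cm.
Transfer each piece to the vertical centroidal axis using Ī + A·d² with d = x − 3.49395:
  web: d = -2.69395 cm → contributes +227.109 cm⁴
  top flange (beyond web): d = 2.55605 cm → contributes +210.411 cm⁴
  bottom flange (beyond web): d = 2.55605 cm → contributes +210.411 cm⁴
Total I = 647.93 cm⁴.

I_y ≈ 647.9 cm⁴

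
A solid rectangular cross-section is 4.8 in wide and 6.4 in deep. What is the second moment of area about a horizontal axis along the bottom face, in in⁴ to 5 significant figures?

The section: 4.8 × 6.4, A = 30.72 in², y = 3.2 in, Ī = 104.8576 in⁴.
Transfer it to the base of the section using Ī + A·d² with d = y − 0:
  the section: d = 3.2 in → contributes +419.4304 in⁴
Total I = 419.4304 in⁴.

I_base ≈ 419.43 in⁴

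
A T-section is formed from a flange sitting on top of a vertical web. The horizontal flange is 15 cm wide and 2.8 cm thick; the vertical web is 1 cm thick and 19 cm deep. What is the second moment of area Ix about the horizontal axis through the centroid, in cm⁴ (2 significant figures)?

Ix ≈ 2200 cm⁴

Decompose the section into non-overlapping parts with the origin at the bottom-left of its bounding rectangle.
Flange: 15 × 2.8, A = 42 cm², y = 20.4 cm, Ī = 27.44 cm⁴.
Web: 1 × 19, A = 19 cm², y = 9.5 cm, Ī = 571.6 cm⁴.
Centroid: ȳ = ΣA·y / ΣA = 17 cm.
Transfer each piece to the horizontal axis through the centroid using Ī + A·d² with d = y − 17:
  flange: d = 3.395 cm → contributes +511.6 cm⁴
  web: d = -7.505 cm → contributes +1 642 cm⁴
Total I = 2 153 cm⁴.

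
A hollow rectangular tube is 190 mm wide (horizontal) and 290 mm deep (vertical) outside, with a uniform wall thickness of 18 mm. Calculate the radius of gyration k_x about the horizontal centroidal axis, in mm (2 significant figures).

k_x ≈ 100 mm

Treat the section as a set of non-overlapping primitives; coordinates are from the bounding-box lower-left.
Outer rectangle: 190 × 290, A = 55 100 mm², y = 145 mm, Ī = 386 159 167 mm⁴.
Inner void (subtracted): 154 × 254, A = 39 116 mm², y = 145 mm, Ī = 210 300 655 mm⁴.
By symmetry the centroid is at mid-height, ȳ = 145 mm.
All pieces are centred on the horizontal centroidal axis, so I = ΣĪ (holes subtracted) = 175 858 512 mm⁴.
Radius of gyration: k = √(I/A) = √(175 858 512 / 15 984) = 104.9 mm.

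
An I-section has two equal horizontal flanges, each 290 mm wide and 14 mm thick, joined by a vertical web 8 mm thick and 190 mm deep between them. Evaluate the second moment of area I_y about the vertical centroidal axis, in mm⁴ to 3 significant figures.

I_y ≈ 5.69 × 10⁷ mm⁴

Split into non-overlapping primitives; take the origin at the lower-left of the bounding box.
Bottom flange: 290 × 14, A = 4 060 mm², x = 145 mm, Ī = 28 453 833 mm⁴.
Web: 8 × 190, A = 1 520 mm², x = 145 mm, Ī = 8106.7 mm⁴.
Top flange: 290 × 14, A = 4 060 mm², x = 145 mm, Ī = 28 453 833 mm⁴.
By symmetry the centroid is at mid-width, x̄ = 145 mm.
All pieces are centred on the vertical centroidal axis, so I = ΣĪ = 56 915 773 mm⁴.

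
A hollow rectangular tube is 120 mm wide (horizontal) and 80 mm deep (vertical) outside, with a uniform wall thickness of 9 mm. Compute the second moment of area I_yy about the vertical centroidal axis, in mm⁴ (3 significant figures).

Decompose the section into non-overlapping parts with the origin at the bottom-left of its bounding rectangle.
Outer rectangle: 120 × 80, A = 9 600 mm², x = 60 mm, Ī = 11 520 000 mm⁴.
Inner void (subtracted): 102 × 62, A = 6 324 mm², x = 60 mm, Ī = 5 482 908 mm⁴.
By symmetry the centroid is at mid-width, x̄ = 60 mm.
All pieces are centred on the vertical centroidal axis, so I = ΣĪ (holes subtracted) = 6 037 092 mm⁴.

I_yy ≈ 6.04 × 10⁶ mm⁴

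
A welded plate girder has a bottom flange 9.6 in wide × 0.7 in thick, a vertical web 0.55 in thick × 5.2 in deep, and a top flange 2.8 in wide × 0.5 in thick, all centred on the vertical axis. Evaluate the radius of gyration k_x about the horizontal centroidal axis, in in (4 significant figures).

k_x ≈ 2.213 in

Break the section into simple shapes (no overlaps), measuring from the bottom-left corner of the bounding box.
Bottom plate: 9.6 × 0.7, A = 6.72 in², y = 0.35 in, Ī = 0.2744 in⁴.
Web plate: 0.55 × 5.2, A = 2.86 in², y = 3.3 in, Ī = 6.44453 in⁴.
Top plate: 2.8 × 0.5, A = 1.4 in², y = 6.15 in, Ī = 0.0291667 in⁴.
Centroid: ȳ = ΣA·y / ΣA = 1.85792 in.
Transfer each piece to the horizontal centroidal axis using Ī + A·d² with d = y − 1.85792:
  bottom plate: d = -1.50792 in → contributes +15.5546 in⁴
  web plate: d = 1.44208 in → contributes +12.3921 in⁴
  top plate: d = 4.29208 in → contributes +25.8199 in⁴
Total I = 53.7666 in⁴.
Radius of gyration: k = √(I/A) = √(53.7666 / 10.98) = 2.21287 in.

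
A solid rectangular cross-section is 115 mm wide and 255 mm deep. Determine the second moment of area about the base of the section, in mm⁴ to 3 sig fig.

The section: 115 × 255, A = 29 325 mm², y = 127.5 mm, Ī = 158 904 844 mm⁴.
Transfer it to the bottom edge using Ī + A·d² with d = y − 0:
  the section: d = 127.5 mm → contributes +635 619 375 mm⁴
Total I = 635 619 375 mm⁴.

I_base ≈ 6.36 × 10⁸ mm⁴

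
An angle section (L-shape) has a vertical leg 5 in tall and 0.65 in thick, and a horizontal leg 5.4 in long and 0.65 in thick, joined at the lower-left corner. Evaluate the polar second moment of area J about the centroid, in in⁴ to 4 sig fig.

Split into non-overlapping primitives; take the origin at the lower-left of the bounding box.
Vertical leg: 0.65 × 5, A = 3.25 in², y = 2.5 in, Ī = 6.77083 in⁴.
Horizontal leg (remainder): 4.75 × 0.65, A = 3.0875 in², y = 0.325 in, Ī = 0.108706 in⁴.
Centroid: ȳ = ΣA·y / ΣA = 1.44038 in.
Transfer each piece to the centroidal x-axis using Ī + A·d² with d = y − 1.44038:
  vertical leg: d = 1.05962 in → contributes +10.4199 in⁴
  horizontal leg (remainder): d = -1.11538 in → contributes +3.94981 in⁴
Total I = 14.3697 in⁴.
For the y-axis: x̄ = 1.64038 in.
Repeating about the centroidal y-axis gives I_y = 17.4621 in⁴.
Polar second moment: J = I_x + I_y = 31.8318 in⁴.

J ≈ 31.83 in⁴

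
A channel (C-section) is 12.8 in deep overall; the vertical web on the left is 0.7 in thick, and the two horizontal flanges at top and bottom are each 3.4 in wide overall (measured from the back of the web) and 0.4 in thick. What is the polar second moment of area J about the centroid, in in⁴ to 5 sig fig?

J ≈ 212.10 in⁴

Treat the section as a set of non-overlapping primitives; coordinates are from the bounding-box lower-left.
Web: 0.7 × 12.8, A = 8.96 in², y = 6.4 in, Ī = 122.3339 in⁴.
Top flange (beyond web): 2.7 × 0.4, A = 1.08 in², y = 12.6 in, Ī = 0.0144 in⁴.
Bottom flange (beyond web): 2.7 × 0.4, A = 1.08 in², y = 0.2 in, Ī = 0.0144 in⁴.
By symmetry the centroid is at mid-height, ȳ = 6.4 in.
Transfer each piece to the centroidal x-axis using Ī + A·d² with d = y − 6.4:
  web: d = 0 in → contributes +122.3339 in⁴
  top flange (beyond web): d = 6.2 in → contributes +41.5296 in⁴
  bottom flange (beyond web): d = -6.2 in → contributes +41.5296 in⁴
Total I = 205.3931 in⁴.
For the y-axis: x̄ = 0.6802158 in.
Repeating about the centroidal y-axis gives I_y = 6.707914 in⁴.
Polar second moment: J = I_x + I_y = 212.101 in⁴.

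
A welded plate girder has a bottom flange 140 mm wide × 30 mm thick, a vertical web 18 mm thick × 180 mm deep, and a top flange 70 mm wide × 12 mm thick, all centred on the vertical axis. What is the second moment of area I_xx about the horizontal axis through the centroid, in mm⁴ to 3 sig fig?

Decompose the section into non-overlapping parts with the origin at the bottom-left of its bounding rectangle.
Bottom plate: 140 × 30, A = 4 200 mm², y = 15 mm, Ī = 315 000 mm⁴.
Web plate: 18 × 180, A = 3 240 mm², y = 120 mm, Ī = 8 748 000 mm⁴.
Top plate: 70 × 12, A = 840 mm², y = 216 mm, Ī = 10 080 mm⁴.
Centroid: ȳ = ΣA·y / ΣA = 76.478 mm.
Transfer each piece to the horizontal axis through the centroid using Ī + A·d² with d = y − 76.478:
  bottom plate: d = -61.478 mm → contributes +16 189 222 mm⁴
  web plate: d = 43.522 mm → contributes +14 885 019 mm⁴
  top plate: d = 139.52 mm → contributes +16 361 785 mm⁴
Total I = 47 436 026 mm⁴.

I_xx ≈ 4.74 × 10⁷ mm⁴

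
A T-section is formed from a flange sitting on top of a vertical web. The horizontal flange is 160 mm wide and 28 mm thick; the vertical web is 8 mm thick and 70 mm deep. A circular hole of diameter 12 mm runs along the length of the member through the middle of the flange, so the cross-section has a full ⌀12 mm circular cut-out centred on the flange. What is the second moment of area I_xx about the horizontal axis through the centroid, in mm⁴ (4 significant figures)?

I_xx ≈ 1.712 × 10⁶ mm⁴

Split into non-overlapping primitives; take the origin at the lower-left of the bounding box.
Flange: 160 × 28, A = 4 480 mm², y = 84 mm, Ī = 292 693 mm⁴.
Web: 8 × 70, A = 560 mm², y = 35 mm, Ī = 228 667 mm⁴.
Hole (subtracted): ⌀12, A = 113.097 mm², y = 84 mm, Ī = 1017.88 mm⁴.
Centroid: ȳ = ΣA·y / ΣA = 78.4306 mm.
Transfer each piece to the horizontal axis through the centroid using Ī + A·d² with d = y − 78.4306:
  flange: d = 5.56942 mm → contributes +431 656 mm⁴
  web: d = -43.4306 mm → contributes +1 284 947 mm⁴
  hole: d = 5.56942 mm → contributes −4525.98 mm⁴
Total I = 1 712 077 mm⁴.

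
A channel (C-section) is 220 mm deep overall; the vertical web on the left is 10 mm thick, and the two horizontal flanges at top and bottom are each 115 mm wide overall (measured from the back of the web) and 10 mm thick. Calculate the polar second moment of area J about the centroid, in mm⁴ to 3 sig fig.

Break the section into simple shapes (no overlaps), measuring from the bottom-left corner of the bounding box.
Web: 10 × 220, A = 2 200 mm², y = 110 mm, Ī = 8 873 333 mm⁴.
Top flange (beyond web): 105 × 10, A = 1 050 mm², y = 215 mm, Ī = 8 750 mm⁴.
Bottom flange (beyond web): 105 × 10, A = 1 050 mm², y = 5 mm, Ī = 8 750 mm⁴.
By symmetry the centroid is at mid-height, ȳ = 110 mm.
Transfer each piece to the centroidal x-axis using Ī + A·d² with d = y − 110:
  web: d = 0 mm → contributes +8 873 333 mm⁴
  top flange (beyond web): d = 105 mm → contributes +11 585 000 mm⁴
  bottom flange (beyond web): d = -105 mm → contributes +11 585 000 mm⁴
Total I = 32 043 333 mm⁴.
For the y-axis: x̄ = 33.081 mm.
Repeating about the centroidal y-axis gives I_y = 5 500 005 mm⁴.
Polar second moment: J = I_x + I_y = 37 543 338 mm⁴.

J ≈ 3.75 × 10⁷ mm⁴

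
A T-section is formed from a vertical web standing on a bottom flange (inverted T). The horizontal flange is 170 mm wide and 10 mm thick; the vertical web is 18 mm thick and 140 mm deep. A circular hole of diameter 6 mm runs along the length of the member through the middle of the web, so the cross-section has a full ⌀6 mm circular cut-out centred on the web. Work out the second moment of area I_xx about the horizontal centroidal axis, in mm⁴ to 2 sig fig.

I_xx ≈ 9.8 × 10⁶ mm⁴

Break the section into simple shapes (no overlaps), measuring from the bottom-left corner of the bounding box.
Flange: 170 × 10, A = 1 700 mm², y = 5 mm, Ī = 14 167 mm⁴.
Web: 18 × 140, A = 2 520 mm², y = 80 mm, Ī = 4 116 000 mm⁴.
Hole (subtracted): ⌀6, A = 28.27 mm², y = 80 mm, Ī = 63.62 mm⁴.
Centroid: ȳ = ΣA·y / ΣA = 49.58 mm.
Transfer each piece to the horizontal centroidal axis using Ī + A·d² with d = y − 49.58:
  flange: d = -44.58 mm → contributes +3 393 151 mm⁴
  web: d = 30.42 mm → contributes +6 447 499 mm⁴
  hole: d = 30.42 mm → contributes −26 223 mm⁴
Total I = 9 814 427 mm⁴.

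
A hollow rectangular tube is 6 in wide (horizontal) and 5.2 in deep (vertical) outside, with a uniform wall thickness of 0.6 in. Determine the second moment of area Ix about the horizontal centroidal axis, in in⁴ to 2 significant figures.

Ix ≈ 45 in⁴

Treat the section as a set of non-overlapping primitives; coordinates are from the bounding-box lower-left.
Outer rectangle: 6 × 5.2, A = 31.2 in², y = 2.6 in, Ī = 70.3 in⁴.
Inner void (subtracted): 4.8 × 4, A = 19.2 in², y = 2.6 in, Ī = 25.6 in⁴.
By symmetry the centroid is at mid-height, ȳ = 2.6 in.
All pieces are centred on the horizontal centroidal axis, so I = ΣĪ (holes subtracted) = 44.7 in⁴.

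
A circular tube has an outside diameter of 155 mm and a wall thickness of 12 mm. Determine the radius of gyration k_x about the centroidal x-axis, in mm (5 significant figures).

Split into non-overlapping primitives; take the origin at the lower-left of the bounding box.
Outer circle: ⌀155, A = 18869.19 mm², y = 77.5 mm, Ī = 28 333 269 mm⁴.
Bore (subtracted): ⌀131, A = 13478.22 mm², y = 77.5 mm, Ī = 14 456 231 mm⁴.
By symmetry the centroid is at mid-height, ȳ = 77.5 mm.
All pieces are centred on the centroidal x-axis, so I = ΣĪ (holes subtracted) = 13 877 038 mm⁴.
Radius of gyration: k = √(I/A) = √(13 877 038 / 5390.973) = 50.73584 mm.

k_x ≈ 50.736 mm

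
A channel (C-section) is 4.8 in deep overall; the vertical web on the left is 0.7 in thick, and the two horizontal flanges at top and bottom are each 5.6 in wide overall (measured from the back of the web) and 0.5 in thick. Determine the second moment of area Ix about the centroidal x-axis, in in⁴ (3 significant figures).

Ix ≈ 29.2 in⁴

Split into non-overlapping primitives; take the origin at the lower-left of the bounding box.
Web: 0.7 × 4.8, A = 3.36 in², y = 2.4 in, Ī = 6.4512 in⁴.
Top flange (beyond web): 4.9 × 0.5, A = 2.45 in², y = 4.55 in, Ī = 0.051042 in⁴.
Bottom flange (beyond web): 4.9 × 0.5, A = 2.45 in², y = 0.25 in, Ī = 0.051042 in⁴.
By symmetry the centroid is at mid-height, ȳ = 2.4 in.
Transfer each piece to the centroidal x-axis using Ī + A·d² with d = y − 2.4:
  web: d = 0 in → contributes +6.4512 in⁴
  top flange (beyond web): d = 2.15 in → contributes +11.376 in⁴
  bottom flange (beyond web): d = -2.15 in → contributes +11.376 in⁴
Total I = 29.204 in⁴.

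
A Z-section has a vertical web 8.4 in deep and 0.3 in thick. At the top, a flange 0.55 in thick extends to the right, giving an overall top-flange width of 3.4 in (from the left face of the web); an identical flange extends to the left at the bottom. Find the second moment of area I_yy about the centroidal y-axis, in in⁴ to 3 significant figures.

Break the section into simple shapes (no overlaps), measuring from the bottom-left corner of the bounding box.
Web: 0.3 × 8.4, A = 2.52 in², x = 3.25 in, Ī = 0.0189 in⁴.
Top flange (beyond web): 3.1 × 0.55, A = 1.705 in², x = 4.95 in, Ī = 1.3654 in⁴.
Bottom flange (beyond web): 3.1 × 0.55, A = 1.705 in², x = 1.55 in, Ī = 1.3654 in⁴.
Centroid: x̄ = ΣA·x / ΣA = 3.25 in.
Transfer each piece to the centroidal y-axis using Ī + A·d² with d = x − 3.25:
  web: d = 0 in → contributes +0.0189 in⁴
  top flange (beyond web): d = 1.7 in → contributes +6.2929 in⁴
  bottom flange (beyond web): d = -1.7 in → contributes +6.2929 in⁴
Total I = 12.605 in⁴.

I_yy ≈ 12.6 in⁴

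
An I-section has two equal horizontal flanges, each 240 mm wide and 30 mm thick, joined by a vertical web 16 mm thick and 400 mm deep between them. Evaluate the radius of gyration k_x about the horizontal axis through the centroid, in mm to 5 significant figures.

Break the section into simple shapes (no overlaps), measuring from the bottom-left corner of the bounding box.
Bottom flange: 240 × 30, A = 7 200 mm², y = 15 mm, Ī = 540 000 mm⁴.
Web: 16 × 400, A = 6 400 mm², y = 230 mm, Ī = 85 333 333 mm⁴.
Top flange: 240 × 30, A = 7 200 mm², y = 445 mm, Ī = 540 000 mm⁴.
By symmetry the centroid is at mid-height, ȳ = 230 mm.
Transfer each piece to the horizontal axis through the centroid using Ī + A·d² with d = y − 230:
  bottom flange: d = -215 mm → contributes +333 360 000 mm⁴
  web: d = 0 mm → contributes +85 333 333 mm⁴
  top flange: d = 215 mm → contributes +333 360 000 mm⁴
Total I = 752 053 333 mm⁴.
Radius of gyration: k = √(I/A) = √(752 053 333 / 20 800) = 190.1484 mm.

k_x ≈ 190.15 mm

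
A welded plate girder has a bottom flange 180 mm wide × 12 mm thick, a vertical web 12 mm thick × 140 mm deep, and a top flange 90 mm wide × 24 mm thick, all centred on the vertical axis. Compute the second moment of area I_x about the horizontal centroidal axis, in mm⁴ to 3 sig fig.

I_x ≈ 2.98 × 10⁷ mm⁴

Decompose the section into non-overlapping parts with the origin at the bottom-left of its bounding rectangle.
Bottom plate: 180 × 12, A = 2 160 mm², y = 6 mm, Ī = 25 920 mm⁴.
Web plate: 12 × 140, A = 1 680 mm², y = 82 mm, Ī = 2 744 000 mm⁴.
Top plate: 90 × 24, A = 2 160 mm², y = 164 mm, Ī = 103 680 mm⁴.
Centroid: ȳ = ΣA·y / ΣA = 84.16 mm.
Transfer each piece to the horizontal centroidal axis using Ī + A·d² with d = y − 84.16:
  bottom plate: d = -78.16 mm → contributes +13 221 329 mm⁴
  web plate: d = -2.16 mm → contributes +2 751 838 mm⁴
  top plate: d = 79.84 mm → contributes +13 872 439 mm⁴
Total I = 29 845 606 mm⁴.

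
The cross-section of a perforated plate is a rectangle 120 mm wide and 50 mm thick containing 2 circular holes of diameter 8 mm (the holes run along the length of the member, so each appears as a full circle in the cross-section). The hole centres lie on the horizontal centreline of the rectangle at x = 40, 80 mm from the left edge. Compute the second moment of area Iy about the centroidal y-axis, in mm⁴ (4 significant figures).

Iy ≈ 7.159 × 10⁶ mm⁴

Split into non-overlapping primitives; take the origin at the lower-left of the bounding box.
Plate: 120 × 50, A = 6 000 mm², x = 60 mm, Ī = 7 200 000 mm⁴.
Hole 1 (subtracted): ⌀8, A = 50.2655 mm², x = 40 mm, Ī = 201.062 mm⁴.
Hole 2 (subtracted): ⌀8, A = 50.2655 mm², x = 80 mm, Ī = 201.062 mm⁴.
By symmetry the centroid is at mid-width, x̄ = 60 mm.
Transfer each piece to the centroidal y-axis using Ī + A·d² with d = x − 60:
  plate: d = 0 mm → contributes +7 200 000 mm⁴
  hole 1: d = -20 mm → contributes −20307.3 mm⁴
  hole 2: d = 20 mm → contributes −20307.3 mm⁴
Total I = 7 159 385 mm⁴.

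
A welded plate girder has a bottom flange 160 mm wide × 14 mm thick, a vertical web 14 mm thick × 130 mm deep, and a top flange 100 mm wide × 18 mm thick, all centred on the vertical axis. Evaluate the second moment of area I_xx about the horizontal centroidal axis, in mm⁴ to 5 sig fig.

I_xx ≈ 2.3983 × 10⁷ mm⁴

Split into non-overlapping primitives; take the origin at the lower-left of the bounding box.
Bottom plate: 160 × 14, A = 2 240 mm², y = 7 mm, Ī = 36586.67 mm⁴.
Web plate: 14 × 130, A = 1 820 mm², y = 79 mm, Ī = 2 563 167 mm⁴.
Top plate: 100 × 18, A = 1 800 mm², y = 153 mm, Ī = 48 600 mm⁴.
Centroid: ȳ = ΣA·y / ΣA = 74.20819 mm.
Transfer each piece to the horizontal centroidal axis using Ī + A·d² with d = y − 74.20819:
  bottom plate: d = -67.20819 mm → contributes +10 154 534 mm⁴
  web plate: d = 4.791809 mm → contributes +2 604 956 mm⁴
  top plate: d = 78.79181 mm → contributes +11 223 268 mm⁴
Total I = 23 982 759 mm⁴.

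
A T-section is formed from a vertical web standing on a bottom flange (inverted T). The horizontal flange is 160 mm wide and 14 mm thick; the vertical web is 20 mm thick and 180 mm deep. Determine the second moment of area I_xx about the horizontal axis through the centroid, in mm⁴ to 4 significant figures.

I_xx ≈ 2.275 × 10⁷ mm⁴

Treat the section as a set of non-overlapping primitives; coordinates are from the bounding-box lower-left.
Flange: 160 × 14, A = 2 240 mm², y = 7 mm, Ī = 36586.7 mm⁴.
Web: 20 × 180, A = 3 600 mm², y = 104 mm, Ī = 9 720 000 mm⁴.
Centroid: ȳ = ΣA·y / ΣA = 66.7945 mm.
Transfer each piece to the horizontal axis through the centroid using Ī + A·d² with d = y − 66.7945:
  flange: d = -59.7945 mm → contributes +8 045 448 mm⁴
  web: d = 37.2055 mm → contributes +14 703 292 mm⁴
Total I = 22 748 740 mm⁴.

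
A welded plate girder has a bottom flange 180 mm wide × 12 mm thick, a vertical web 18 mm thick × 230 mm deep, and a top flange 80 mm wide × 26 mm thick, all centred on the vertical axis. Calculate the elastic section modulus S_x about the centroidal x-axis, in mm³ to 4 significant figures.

S_x ≈ 5.989 × 10⁵ mm³

Treat the section as a set of non-overlapping primitives; coordinates are from the bounding-box lower-left.
Bottom plate: 180 × 12, A = 2 160 mm², y = 6 mm, Ī = 25 920 mm⁴.
Web plate: 18 × 230, A = 4 140 mm², y = 127 mm, Ī = 18 250 500 mm⁴.
Top plate: 80 × 26, A = 2 080 mm², y = 255 mm, Ī = 117 173 mm⁴.
Centroid: ȳ = ΣA·y / ΣA = 127.582 mm.
Transfer each piece to the centroidal x-axis using Ī + A·d² with d = y − 127.582:
  bottom plate: d = -121.582 mm → contributes +31 955 613 mm⁴
  web plate: d = -0.582339 mm → contributes +18 251 904 mm⁴
  top plate: d = 127.418 mm → contributes +33 886 515 mm⁴
Total I = 84 094 032 mm⁴.
Extreme fibre distance c = 140.418 mm; S = I/c = 598 885 mm³.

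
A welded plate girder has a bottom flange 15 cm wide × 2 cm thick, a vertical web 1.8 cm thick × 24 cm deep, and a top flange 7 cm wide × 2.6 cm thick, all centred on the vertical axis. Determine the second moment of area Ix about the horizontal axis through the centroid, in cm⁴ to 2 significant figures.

Treat the section as a set of non-overlapping primitives; coordinates are from the bounding-box lower-left.
Bottom plate: 15 × 2, A = 30 cm², y = 1 cm, Ī = 10 cm⁴.
Web plate: 1.8 × 24, A = 43.2 cm², y = 14 cm, Ī = 2 074 cm⁴.
Top plate: 7 × 2.6, A = 18.2 cm², y = 27.3 cm, Ī = 10.25 cm⁴.
Centroid: ȳ = ΣA·y / ΣA = 12.38 cm.
Transfer each piece to the horizontal axis through the centroid using Ī + A·d² with d = y − 12.38:
  bottom plate: d = -11.38 cm → contributes +3 896 cm⁴
  web plate: d = 1.619 cm → contributes +2 187 cm⁴
  top plate: d = 14.92 cm → contributes +4 061 cm⁴
Total I = 10 144 cm⁴.

Ix ≈ 1.0 × 10⁴ cm⁴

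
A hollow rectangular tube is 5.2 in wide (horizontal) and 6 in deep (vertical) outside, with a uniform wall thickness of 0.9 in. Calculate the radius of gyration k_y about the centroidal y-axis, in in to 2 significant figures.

Split into non-overlapping primitives; take the origin at the lower-left of the bounding box.
Outer rectangle: 5.2 × 6, A = 31.2 in², x = 2.6 in, Ī = 70.3 in⁴.
Inner void (subtracted): 3.4 × 4.2, A = 14.28 in², x = 2.6 in, Ī = 13.76 in⁴.
By symmetry the centroid is at mid-width, x̄ = 2.6 in.
All pieces are centred on the centroidal y-axis, so I = ΣĪ (holes subtracted) = 56.55 in⁴.
Radius of gyration: k = √(I/A) = √(56.55 / 16.92) = 1.828 in.

k_y ≈ 1.8 in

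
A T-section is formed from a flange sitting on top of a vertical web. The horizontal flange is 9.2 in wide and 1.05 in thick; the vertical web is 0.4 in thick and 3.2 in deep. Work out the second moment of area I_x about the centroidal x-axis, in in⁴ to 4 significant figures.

I_x ≈ 7.084 in⁴

Treat the section as a set of non-overlapping primitives; coordinates are from the bounding-box lower-left.
Flange: 9.2 × 1.05, A = 9.66 in², y = 3.725 in, Ī = 0.887513 in⁴.
Web: 0.4 × 3.2, A = 1.28 in², y = 1.6 in, Ī = 1.09227 in⁴.
Centroid: ȳ = ΣA·y / ΣA = 3.47637 in.
Transfer each piece to the centroidal x-axis using Ī + A·d² with d = y − 3.47637:
  flange: d = 0.248629 in → contributes +1.48466 in⁴
  web: d = -1.87637 in → contributes +5.59885 in⁴
Total I = 7.08351 in⁴.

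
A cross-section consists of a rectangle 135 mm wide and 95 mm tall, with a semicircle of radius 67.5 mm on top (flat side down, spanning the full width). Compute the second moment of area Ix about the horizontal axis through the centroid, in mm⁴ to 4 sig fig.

Break the section into simple shapes (no overlaps), measuring from the bottom-left corner of the bounding box.
Rectangular body: 135 × 95, A = 12 825 mm², y = 47.5 mm, Ī = 9 645 469 mm⁴.
Semicircular cap: semicircle r = 67.5, A = 7156.94 mm², y = 123.648 mm, Ī = 2 278 490 mm⁴.
Centroid: ȳ = ΣA·y / ΣA = 74.7739 mm.
Transfer each piece to the horizontal axis through the centroid using Ī + A·d² with d = y − 74.7739:
  rectangular body: d = -27.2739 mm → contributes +19 185 562 mm⁴
  semicircular cap: d = 48.874 mm → contributes +19 374 021 mm⁴
Total I = 38 559 583 mm⁴.

Ix ≈ 3.856 × 10⁷ mm⁴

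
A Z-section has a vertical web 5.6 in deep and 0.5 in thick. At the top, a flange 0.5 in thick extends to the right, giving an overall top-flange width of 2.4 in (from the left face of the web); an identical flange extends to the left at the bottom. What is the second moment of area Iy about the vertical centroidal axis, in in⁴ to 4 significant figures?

Split into non-overlapping primitives; take the origin at the lower-left of the bounding box.
Web: 0.5 × 5.6, A = 2.8 in², x = 2.15 in, Ī = 0.0583333 in⁴.
Top flange (beyond web): 1.9 × 0.5, A = 0.95 in², x = 3.35 in, Ī = 0.285792 in⁴.
Bottom flange (beyond web): 1.9 × 0.5, A = 0.95 in², x = 0.95 in, Ī = 0.285792 in⁴.
Centroid: x̄ = ΣA·x / ΣA = 2.15 in.
Transfer each piece to the vertical centroidal axis using Ī + A·d² with d = x − 2.15:
  web: d = 0 in → contributes +0.0583333 in⁴
  top flange (beyond web): d = 1.2 in → contributes +1.65379 in⁴
  bottom flange (beyond web): d = -1.2 in → contributes +1.65379 in⁴
Total I = 3.36592 in⁴.

Iy ≈ 3.366 in⁴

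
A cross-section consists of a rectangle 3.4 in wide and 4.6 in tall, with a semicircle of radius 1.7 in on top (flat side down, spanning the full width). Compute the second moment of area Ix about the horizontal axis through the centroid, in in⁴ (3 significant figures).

Ix ≈ 60.6 in⁴

Decompose the section into non-overlapping parts with the origin at the bottom-left of its bounding rectangle.
Rectangular body: 3.4 × 4.6, A = 15.64 in², y = 2.3 in, Ī = 27.579 in⁴.
Semicircular cap: semicircle r = 1.7, A = 4.5396 in², y = 5.3215 in, Ī = 0.9167 in⁴.
Centroid: ȳ = ΣA·y / ΣA = 2.9797 in.
Transfer each piece to the horizontal axis through the centroid using Ī + A·d² with d = y − 2.9797:
  rectangular body: d = -0.67972 in → contributes +34.804 in⁴
  semicircular cap: d = 2.3418 in → contributes +25.812 in⁴
Total I = 60.616 in⁴.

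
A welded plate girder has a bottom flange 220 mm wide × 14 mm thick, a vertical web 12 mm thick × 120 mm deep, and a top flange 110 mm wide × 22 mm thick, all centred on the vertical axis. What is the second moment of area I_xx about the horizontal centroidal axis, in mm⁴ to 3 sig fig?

Treat the section as a set of non-overlapping primitives; coordinates are from the bounding-box lower-left.
Bottom plate: 220 × 14, A = 3 080 mm², y = 7 mm, Ī = 50 307 mm⁴.
Web plate: 12 × 120, A = 1 440 mm², y = 74 mm, Ī = 1 728 000 mm⁴.
Top plate: 110 × 22, A = 2 420 mm², y = 145 mm, Ī = 97 607 mm⁴.
Centroid: ȳ = ΣA·y / ΣA = 69.023 mm.
Transfer each piece to the horizontal centroidal axis using Ī + A·d² with d = y − 69.023:
  bottom plate: d = -62.023 mm → contributes +11 898 633 mm⁴
  web plate: d = 4.9769 mm → contributes +1 763 669 mm⁴
  top plate: d = 75.977 mm → contributes +14 067 047 mm⁴
Total I = 27 729 350 mm⁴.

I_xx ≈ 2.77 × 10⁷ mm⁴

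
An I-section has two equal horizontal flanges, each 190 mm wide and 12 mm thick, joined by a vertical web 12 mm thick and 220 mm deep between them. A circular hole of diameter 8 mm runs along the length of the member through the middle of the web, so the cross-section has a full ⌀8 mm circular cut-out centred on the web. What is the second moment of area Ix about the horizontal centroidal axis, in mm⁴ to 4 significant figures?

Treat the section as a set of non-overlapping primitives; coordinates are from the bounding-box lower-left.
Bottom flange: 190 × 12, A = 2 280 mm², y = 6 mm, Ī = 27 360 mm⁴.
Web: 12 × 220, A = 2 640 mm², y = 122 mm, Ī = 10 648 000 mm⁴.
Top flange: 190 × 12, A = 2 280 mm², y = 238 mm, Ī = 27 360 mm⁴.
Hole (subtracted): ⌀8, A = 50.2655 mm², y = 122 mm, Ī = 201.062 mm⁴.
By symmetry the centroid is at mid-height, ȳ = 122 mm.
Transfer each piece to the horizontal centroidal axis using Ī + A·d² with d = y − 122:
  bottom flange: d = -116 mm → contributes +30 707 040 mm⁴
  web: d = 0 mm → contributes +10 648 000 mm⁴
  top flange: d = 116 mm → contributes +30 707 040 mm⁴
  hole: d = 0 mm → contributes −201.062 mm⁴
Total I = 72 061 879 mm⁴.

Ix ≈ 7.206 × 10⁷ mm⁴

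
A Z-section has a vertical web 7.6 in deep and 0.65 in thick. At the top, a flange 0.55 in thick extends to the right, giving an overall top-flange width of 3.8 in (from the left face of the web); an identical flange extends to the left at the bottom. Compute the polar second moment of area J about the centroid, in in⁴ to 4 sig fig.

J ≈ 82.47 in⁴

Split into non-overlapping primitives; take the origin at the lower-left of the bounding box.
Web: 0.65 × 7.6, A = 4.94 in², y = 3.8 in, Ī = 23.7779 in⁴.
Top flange (beyond web): 3.15 × 0.55, A = 1.7325 in², y = 7.325 in, Ī = 0.0436734 in⁴.
Bottom flange (beyond web): 3.15 × 0.55, A = 1.7325 in², y = 0.275 in, Ī = 0.0436734 in⁴.
Centroid: ȳ = ΣA·y / ΣA = 3.8 in.
Transfer each piece to the centroidal x-axis using Ī + A·d² with d = y − 3.8:
  web: d = 0 in → contributes +23.7779 in⁴
  top flange (beyond web): d = 3.525 in → contributes +21.5711 in⁴
  bottom flange (beyond web): d = -3.525 in → contributes +21.5711 in⁴
Total I = 66.92 in⁴.
For the y-axis: x̄ = 3.475 in.
Repeating about the centroidal y-axis gives I_y = 15.5477 in⁴.
Polar second moment: J = I_x + I_y = 82.4677 in⁴.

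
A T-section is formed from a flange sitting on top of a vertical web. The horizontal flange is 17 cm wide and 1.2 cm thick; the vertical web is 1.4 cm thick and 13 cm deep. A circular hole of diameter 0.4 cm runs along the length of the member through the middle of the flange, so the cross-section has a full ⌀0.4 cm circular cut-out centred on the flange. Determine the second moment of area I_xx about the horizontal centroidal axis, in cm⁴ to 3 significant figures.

Decompose the section into non-overlapping parts with the origin at the bottom-left of its bounding rectangle.
Flange: 17 × 1.2, A = 20.4 cm², y = 13.6 cm, Ī = 2.448 cm⁴.
Web: 1.4 × 13, A = 18.2 cm², y = 6.5 cm, Ī = 256.32 cm⁴.
Hole (subtracted): ⌀0.4, A = 0.12566 cm², y = 13.6 cm, Ī = 0.0012566 cm⁴.
Centroid: ȳ = ΣA·y / ΣA = 10.241 cm.
Transfer each piece to the horizontal centroidal axis using Ī + A·d² with d = y − 10.241:
  flange: d = 3.3586 cm → contributes +232.56 cm⁴
  web: d = -3.7414 cm → contributes +511.08 cm⁴
  hole: d = 3.3586 cm → contributes −1.4188 cm⁴
Total I = 742.23 cm⁴.

I_xx ≈ 742 cm⁴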